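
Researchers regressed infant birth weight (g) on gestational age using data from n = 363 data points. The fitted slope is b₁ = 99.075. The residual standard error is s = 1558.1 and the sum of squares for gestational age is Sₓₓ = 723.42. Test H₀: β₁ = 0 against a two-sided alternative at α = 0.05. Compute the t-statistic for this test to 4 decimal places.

SE(b₁) = s/√Sₓₓ = 1558.1/√723.42 = 57.9295.
t = 99.075 / 57.9295 = 1.7103.
df = n − 2 = 361.
Two-sided p ≈ 0.0881, which is ≥ 0.05, so fail to reject H₀.
The data do not give significant evidence of an association between gestational age and infant birth weight.

t = 1.7103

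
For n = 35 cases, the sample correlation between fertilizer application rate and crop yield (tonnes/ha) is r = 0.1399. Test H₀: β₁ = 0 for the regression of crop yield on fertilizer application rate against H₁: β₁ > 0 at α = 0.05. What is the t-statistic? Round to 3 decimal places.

t = 0.812

t = r·√(n − 2)/√(1 − r²) = 0.1399·√33/√0.980428 = 0.812.
df = n − 2 = 33.
One-sided p ≈ 0.2114, which is ≥ 0.05, so fail to reject H₀.
The data do not give significant evidence of a linear association between fertilizer application rate and crop yield.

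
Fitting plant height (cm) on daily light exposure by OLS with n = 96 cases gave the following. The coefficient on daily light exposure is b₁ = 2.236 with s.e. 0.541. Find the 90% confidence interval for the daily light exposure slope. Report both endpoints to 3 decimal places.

df = n − 2 = 96 − 2 = 94.
t* = t_{0.05, 94} = 1.661226.
Margin = t* × SE = 1.661226 × 0.541 = 0.89872.
CI: 2.236 ± 0.89872 → (1.337, 3.135).
With 90% confidence, each one-unit increase in daily light exposure is associated with a change of between 1.337 and 3.135 cm in plant height.

(1.337, 3.135)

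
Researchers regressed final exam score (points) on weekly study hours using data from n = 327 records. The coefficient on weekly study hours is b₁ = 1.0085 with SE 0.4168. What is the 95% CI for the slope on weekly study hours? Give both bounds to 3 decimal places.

df = n − 2 = 327 − 2 = 325.
t* = t_{0.025, 325} = 1.96729.
Margin = t* × SE = 1.96729 × 0.4168 = 0.81997.
CI: 1.0085 ± 0.81997 → (0.189, 1.828).
With 95% confidence, each one-unit increase in weekly study hours is associated with a change of between 0.189 and 1.828 points in final exam score.

(0.189, 1.828)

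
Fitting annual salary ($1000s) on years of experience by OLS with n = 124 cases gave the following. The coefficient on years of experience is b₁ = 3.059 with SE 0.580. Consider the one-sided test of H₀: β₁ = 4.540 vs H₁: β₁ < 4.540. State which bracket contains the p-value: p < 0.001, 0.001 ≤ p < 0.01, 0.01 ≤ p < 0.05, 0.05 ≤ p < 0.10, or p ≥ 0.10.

0.001 ≤ p < 0.01

t = (3.059 − 4.540) / 0.580 = -2.553.
df = n − 2 = 124 − 2 = 122.
One-sided p = P(T_{122} < t) ≈ 0.0059.
So 0.001 ≤ p < 0.01.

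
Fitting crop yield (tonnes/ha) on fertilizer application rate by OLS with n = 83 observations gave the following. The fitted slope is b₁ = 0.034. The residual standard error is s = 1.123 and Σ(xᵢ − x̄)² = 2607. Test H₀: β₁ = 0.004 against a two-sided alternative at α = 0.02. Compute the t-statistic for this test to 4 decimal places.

SE(b₁) = s/√Sₓₓ = 1.123/√2607 = 0.0219943.
t = (0.034 − 0.004) / 0.0219943 = 1.3640.
df = n − 2 = 81.
Two-sided p ≈ 0.1763, which is ≥ 0.02, so fail to reject H₀.
The data are consistent with a true slope of 0.004 tonnes/ha per unit of fertilizer application rate.

t = 1.3640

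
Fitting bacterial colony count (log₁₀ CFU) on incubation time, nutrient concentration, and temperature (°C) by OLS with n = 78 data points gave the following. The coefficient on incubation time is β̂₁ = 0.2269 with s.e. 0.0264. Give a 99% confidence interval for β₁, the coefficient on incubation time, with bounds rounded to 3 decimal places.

df = n − k − 1 = 78 − 3 − 1 = 74.
t* = t_{0.005, 74} = 2.643913.
Margin = t* × SE = 2.643913 × 0.0264 = 0.06980.
CI: 0.2269 ± 0.06980 → (0.157, 0.297).
With 99% confidence, each one-unit increase in incubation time is associated with a change of between 0.157 and 0.297 log₁₀ CFU in bacterial colony count, holding the other predictors fixed.

(0.157, 0.297)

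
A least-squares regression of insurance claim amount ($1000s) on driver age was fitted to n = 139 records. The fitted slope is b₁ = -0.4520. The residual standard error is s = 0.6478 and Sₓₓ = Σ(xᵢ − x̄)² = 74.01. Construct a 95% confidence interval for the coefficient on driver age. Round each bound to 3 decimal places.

(-0.601, -0.303)

SE(b₁) = s/√Sₓₓ = 0.6478/√74.01 = 0.0753001.
df = n − 2 = 137.
t* = t_{0.025, 137} = 1.977431.
Margin = t* × SE = 1.977431 × 0.0753001 = 0.14890.
CI: -0.4520 ± 0.14890 → (-0.601, -0.303).
With 95% confidence, each one-unit increase in driver age is associated with a change of between -0.601 and -0.303 $1000s in insurance claim amount.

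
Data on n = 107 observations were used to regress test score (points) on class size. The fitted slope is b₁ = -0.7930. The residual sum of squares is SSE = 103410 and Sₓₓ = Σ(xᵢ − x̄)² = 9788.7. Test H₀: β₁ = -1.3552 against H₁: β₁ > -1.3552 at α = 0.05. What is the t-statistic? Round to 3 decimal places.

MSE = SSE/(n − 2) = 103410/105 = 984.857.
SE(b₁) = √(MSE/Sₓₓ) = √(984.857/9788.7) = 0.317193.
t = (-0.7930 − (-1.3552)) / 0.317193 = 1.772.
df = n − 2 = 105.
One-sided p ≈ 0.0396, which is < 0.05, so reject H₀.
There is evidence that the true slope on class size exceeds -1.3552 points per unit.

t = 1.772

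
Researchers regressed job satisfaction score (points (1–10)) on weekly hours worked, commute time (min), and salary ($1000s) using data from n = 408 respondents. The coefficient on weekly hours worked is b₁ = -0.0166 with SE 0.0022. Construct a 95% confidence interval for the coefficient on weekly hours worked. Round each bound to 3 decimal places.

df = n − k − 1 = 408 − 3 − 1 = 404.
t* = t_{0.025, 404} = 1.965853.
Margin = t* × SE = 1.965853 × 0.0022 = 0.00432.
CI: -0.0166 ± 0.00432 → (-0.021, -0.012).
With 95% confidence, each one-unit increase in weekly hours worked is associated with a change of between -0.021 and -0.012 points (1–10) in job satisfaction score, holding the other predictors fixed.

(-0.021, -0.012)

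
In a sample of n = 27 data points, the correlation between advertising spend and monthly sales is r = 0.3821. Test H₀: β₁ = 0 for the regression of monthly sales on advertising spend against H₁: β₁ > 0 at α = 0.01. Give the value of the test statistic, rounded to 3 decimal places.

t = 2.067

t = r·√(n − 2)/√(1 − r²) = 0.3821·√25/√0.854 = 2.067.
df = n − 2 = 25.
One-sided p ≈ 0.0246, which is ≥ 0.01, so fail to reject H₀.
The data do not give significant evidence of a linear association between advertising spend and monthly sales.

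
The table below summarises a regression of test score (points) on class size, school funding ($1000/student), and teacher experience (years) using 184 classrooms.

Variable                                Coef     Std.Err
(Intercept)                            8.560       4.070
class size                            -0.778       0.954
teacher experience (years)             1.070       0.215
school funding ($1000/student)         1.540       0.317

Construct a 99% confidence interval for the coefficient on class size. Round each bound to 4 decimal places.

(-3.2617, 1.7057)

Read off: b = -0.778, SE = 0.954 for class size.
df = n − k − 1 = 184 − 3 − 1 = 180.
t* = t_{0.005, 180} = 2.603418.
Margin = t* × SE = 2.603418 × 0.954 = 2.483661.
CI: -0.778 ± 2.483661 → (-3.2617, 1.7057).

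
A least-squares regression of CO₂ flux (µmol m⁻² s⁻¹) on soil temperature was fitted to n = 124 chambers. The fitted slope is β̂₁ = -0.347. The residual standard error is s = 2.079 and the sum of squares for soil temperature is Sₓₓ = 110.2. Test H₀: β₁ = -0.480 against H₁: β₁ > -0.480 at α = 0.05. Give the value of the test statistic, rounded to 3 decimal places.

t = 0.672

SE(β̂₁) = s/√Sₓₓ = 2.079/√110.2 = 0.198045.
t = (-0.347 − (-0.480)) / 0.198045 = 0.672.
df = n − 2 = 122.
One-sided p ≈ 0.2516, which is ≥ 0.05, so fail to reject H₀.
The data do not give significant evidence that the true slope on soil temperature exceeds -0.480 µmol m⁻² s⁻¹ per unit.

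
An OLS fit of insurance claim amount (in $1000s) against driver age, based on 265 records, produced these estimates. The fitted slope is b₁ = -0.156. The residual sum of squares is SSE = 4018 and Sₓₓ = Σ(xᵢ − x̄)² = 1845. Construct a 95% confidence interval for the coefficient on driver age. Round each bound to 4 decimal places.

(-0.3352, 0.0232)

MSE = SSE/(n − 2) = 4018/263 = 15.2776.
SE(b₁) = √(MSE/Sₓₓ) = √(15.2776/1845) = 0.0909974.
df = n − 2 = 263.
t* = t_{0.025, 263} = 1.969025.
Margin = t* × SE = 1.969025 × 0.0909974 = 0.179176.
CI: -0.156 ± 0.179176 → (-0.3352, 0.0232).
With 95% confidence, each one-unit increase in driver age is associated with a change of between -0.3352 and 0.0232 $1000s in insurance claim amount.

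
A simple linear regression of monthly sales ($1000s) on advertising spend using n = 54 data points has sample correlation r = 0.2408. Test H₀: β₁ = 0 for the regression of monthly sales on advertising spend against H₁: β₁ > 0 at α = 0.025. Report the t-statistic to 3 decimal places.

t = r·√(n − 2)/√(1 − r²) = 0.2408·√52/√0.942015 = 1.789.
df = n − 2 = 52.
One-sided p ≈ 0.0397, which is ≥ 0.025, so fail to reject H₀.
The data do not give significant evidence of a linear association between advertising spend and monthly sales.

t = 1.789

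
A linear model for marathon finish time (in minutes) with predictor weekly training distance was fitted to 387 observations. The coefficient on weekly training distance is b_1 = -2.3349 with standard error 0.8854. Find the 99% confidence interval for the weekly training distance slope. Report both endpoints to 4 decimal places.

(-4.6269, -0.0429)

df = n − 2 = 387 − 2 = 385.
t* = t_{0.005, 385} = 2.588659.
Margin = t* × SE = 2.588659 × 0.8854 = 2.291999.
CI: -2.3349 ± 2.291999 → (-4.6269, -0.0429).
With 99% confidence, each one-unit increase in weekly training distance is associated with a change of between -4.6269 and -0.0429 minutes in marathon finish time.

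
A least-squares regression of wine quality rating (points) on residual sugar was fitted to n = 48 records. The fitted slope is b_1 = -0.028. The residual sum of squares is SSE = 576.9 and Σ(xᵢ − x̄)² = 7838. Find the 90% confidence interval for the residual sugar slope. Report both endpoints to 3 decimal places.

MSE = SSE/(n − 2) = 576.9/46 = 12.5413.
SE(b_1) = √(MSE/Sₓₓ) = √(12.5413/7838) = 0.0400008.
df = n − 2 = 46.
t* = t_{0.05, 46} = 1.67866.
Margin = t* × SE = 1.67866 × 0.0400008 = 0.06715.
CI: -0.028 ± 0.06715 → (-0.095, 0.039).
With 90% confidence, each one-unit increase in residual sugar is associated with a change of between -0.095 and 0.039 points in wine quality rating.

(-0.095, 0.039)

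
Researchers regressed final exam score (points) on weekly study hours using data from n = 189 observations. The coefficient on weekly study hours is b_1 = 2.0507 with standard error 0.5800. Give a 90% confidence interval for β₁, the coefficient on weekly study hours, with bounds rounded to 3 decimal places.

(1.092, 3.009)

df = n − 2 = 189 − 2 = 187.
t* = t_{0.05, 187} = 1.653043.
Margin = t* × SE = 1.653043 × 0.5800 = 0.95876.
CI: 2.0507 ± 0.95876 → (1.092, 3.009).
With 90% confidence, each one-unit increase in weekly study hours is associated with a change of between 1.092 and 3.009 points in final exam score.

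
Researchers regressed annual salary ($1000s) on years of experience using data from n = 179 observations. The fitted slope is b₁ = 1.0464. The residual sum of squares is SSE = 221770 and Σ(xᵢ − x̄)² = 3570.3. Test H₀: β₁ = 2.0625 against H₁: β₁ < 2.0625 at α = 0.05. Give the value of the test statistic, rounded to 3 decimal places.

t = -1.715

MSE = SSE/(n − 2) = 221770/177 = 1252.94.
SE(b₁) = √(MSE/Sₓₓ) = √(1252.94/3570.3) = 0.592396.
t = (1.0464 − 2.0625) / 0.592396 = -1.715.
df = n − 2 = 177.
One-sided p ≈ 0.0440, which is < 0.05, so reject H₀.
There is evidence that the true slope on years of experience is below 2.0625 $1000s per unit.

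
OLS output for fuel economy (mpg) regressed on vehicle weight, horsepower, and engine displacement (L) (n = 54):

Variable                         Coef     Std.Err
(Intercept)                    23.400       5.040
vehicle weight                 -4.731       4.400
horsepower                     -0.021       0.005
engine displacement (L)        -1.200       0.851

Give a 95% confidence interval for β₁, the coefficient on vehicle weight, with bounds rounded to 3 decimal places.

(-13.569, 4.107)

Read off: b = -4.731, SE = 4.400 for vehicle weight.
df = n − k − 1 = 54 − 3 − 1 = 50.
t* = t_{0.025, 50} = 2.008559.
Margin = t* × SE = 2.008559 × 4.400 = 8.83766.
CI: -4.731 ± 8.83766 → (-13.569, 4.107).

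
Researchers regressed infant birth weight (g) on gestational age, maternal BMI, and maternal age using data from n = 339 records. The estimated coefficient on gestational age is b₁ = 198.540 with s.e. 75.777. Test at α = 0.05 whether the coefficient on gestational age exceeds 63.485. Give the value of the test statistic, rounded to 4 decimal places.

H₀: β₁ = 63.485 vs H₁: β₁ > 63.485.
t = (b₁ − β₁⁰)/SE = (198.540 − 63.485) / 75.777 = 1.7823.
df = n − k − 1 = 339 − 3 − 1 = 335.
One-sided p ≈ 0.0378, which is < 0.05, so reject H₀.
There is evidence that the true slope on gestational age exceeds 63.485 g per unit, holding the other predictors fixed.

t = 1.7823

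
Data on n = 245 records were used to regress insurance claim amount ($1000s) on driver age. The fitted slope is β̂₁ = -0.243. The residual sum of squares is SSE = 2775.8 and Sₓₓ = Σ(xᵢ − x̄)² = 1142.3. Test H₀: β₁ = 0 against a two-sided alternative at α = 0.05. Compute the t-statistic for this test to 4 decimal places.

MSE = SSE/(n − 2) = 2775.8/243 = 11.423.
SE(β̂₁) = √(MSE/Sₓₓ) = √(11.423/1142.3) = 0.1.
t = -0.243 / 0.1 = -2.4300.
df = n − 2 = 243.
Two-sided p ≈ 0.0158, which is < 0.05, so reject H₀.
There is evidence that driver age is associated with insurance claim amount.

t = -2.4300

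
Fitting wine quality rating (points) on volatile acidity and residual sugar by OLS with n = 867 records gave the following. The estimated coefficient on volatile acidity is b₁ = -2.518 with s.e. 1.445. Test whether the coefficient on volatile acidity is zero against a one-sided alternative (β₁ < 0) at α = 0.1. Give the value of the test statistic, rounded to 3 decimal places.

t = -1.743

H₀: β₁ = 0 vs H₁: β₁ < 0.
t = (b₁ − β₁⁰)/SE = -2.518 / 1.445 = -1.743.
df = n − k − 1 = 867 − 2 − 1 = 864.
One-sided p ≈ 0.0409, which is < 0.1, so reject H₀.
There is evidence that the true slope on volatile acidity is negative, holding the other predictors fixed.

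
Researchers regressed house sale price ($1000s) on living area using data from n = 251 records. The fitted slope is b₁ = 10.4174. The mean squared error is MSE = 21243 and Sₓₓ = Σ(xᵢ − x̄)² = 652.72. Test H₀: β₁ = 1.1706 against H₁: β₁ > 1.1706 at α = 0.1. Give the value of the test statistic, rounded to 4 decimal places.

SE(b₁) = √(MSE/Sₓₓ) = √(21243/652.72) = 5.70485.
t = (10.4174 − 1.1706) / 5.70485 = 1.6209.
df = n − 2 = 249.
One-sided p ≈ 0.0532, which is < 0.1, so reject H₀.
There is evidence that the true slope on living area exceeds 1.1706 $1000s per unit.

t = 1.6209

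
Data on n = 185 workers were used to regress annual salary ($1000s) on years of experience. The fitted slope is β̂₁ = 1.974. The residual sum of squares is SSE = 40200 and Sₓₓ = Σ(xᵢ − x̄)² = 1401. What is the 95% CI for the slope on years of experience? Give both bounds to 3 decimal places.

(1.193, 2.755)

MSE = SSE/(n − 2) = 40200/183 = 219.672.
SE(β̂₁) = √(MSE/Sₓₓ) = √(219.672/1401) = 0.395976.
df = n − 2 = 183.
t* = t_{0.025, 183} = 1.973012.
Margin = t* × SE = 1.973012 × 0.395976 = 0.78126.
CI: 1.974 ± 0.78126 → (1.193, 2.755).
With 95% confidence, each one-unit increase in years of experience is associated with a change of between 1.193 and 2.755 $1000s in annual salary.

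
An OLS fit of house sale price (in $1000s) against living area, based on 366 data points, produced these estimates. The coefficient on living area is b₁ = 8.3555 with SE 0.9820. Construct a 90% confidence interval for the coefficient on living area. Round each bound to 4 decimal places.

df = n − 2 = 366 − 2 = 364.
t* = t_{0.05, 364} = 1.649051.
Margin = t* × SE = 1.649051 × 0.9820 = 1.619368.
CI: 8.3555 ± 1.619368 → (6.7361, 9.9749).
With 90% confidence, each one-unit increase in living area is associated with a change of between 6.7361 and 9.9749 $1000s in house sale price.

(6.7361, 9.9749)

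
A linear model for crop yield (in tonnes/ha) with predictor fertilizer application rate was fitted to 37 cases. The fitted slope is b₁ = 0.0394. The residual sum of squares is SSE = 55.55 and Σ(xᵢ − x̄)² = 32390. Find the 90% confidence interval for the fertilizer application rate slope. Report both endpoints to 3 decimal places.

(0.028, 0.051)

MSE = SSE/(n − 2) = 55.55/35 = 1.58714.
SE(b₁) = √(MSE/Sₓₓ) = √(1.58714/32390) = 0.00700007.
df = n − 2 = 35.
t* = t_{0.05, 35} = 1.689572.
Margin = t* × SE = 1.689572 × 0.00700007 = 0.01183.
CI: 0.0394 ± 0.01183 → (0.028, 0.051).
With 90% confidence, each one-unit increase in fertilizer application rate is associated with a change of between 0.028 and 0.051 tonnes/ha in crop yield.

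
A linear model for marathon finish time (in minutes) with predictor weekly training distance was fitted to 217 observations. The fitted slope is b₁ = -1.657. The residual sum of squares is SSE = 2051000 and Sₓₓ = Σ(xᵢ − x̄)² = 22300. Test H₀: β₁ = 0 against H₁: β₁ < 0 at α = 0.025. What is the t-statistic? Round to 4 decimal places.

t = -2.5334

MSE = SSE/(n − 2) = 2051000/215 = 9539.53.
SE(b₁) = √(MSE/Sₓₓ) = √(9539.53/22300) = 0.65405.
t = -1.657 / 0.65405 = -2.5334.
df = n − 2 = 215.
One-sided p ≈ 0.0060, which is < 0.025, so reject H₀.
There is evidence that the true slope on weekly training distance is negative.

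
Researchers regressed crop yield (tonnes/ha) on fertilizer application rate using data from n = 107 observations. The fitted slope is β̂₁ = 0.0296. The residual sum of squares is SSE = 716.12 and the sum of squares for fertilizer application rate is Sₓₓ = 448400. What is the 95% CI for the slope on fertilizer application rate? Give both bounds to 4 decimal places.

(0.0219, 0.0373)

MSE = SSE/(n − 2) = 716.12/105 = 6.82019.
SE(β̂₁) = √(MSE/Sₓₓ) = √(6.82019/448400) = 0.00390001.
df = n − 2 = 105.
t* = t_{0.025, 105} = 1.982815.
Margin = t* × SE = 1.982815 × 0.00390001 = 0.007733.
CI: 0.0296 ± 0.007733 → (0.0219, 0.0373).
With 95% confidence, each one-unit increase in fertilizer application rate is associated with a change of between 0.0219 and 0.0373 tonnes/ha in crop yield.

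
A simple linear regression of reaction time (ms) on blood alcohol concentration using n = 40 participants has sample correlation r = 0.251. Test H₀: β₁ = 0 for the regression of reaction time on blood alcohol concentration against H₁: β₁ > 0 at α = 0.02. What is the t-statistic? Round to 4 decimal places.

t = r·√(n − 2)/√(1 − r²) = 0.251·√38/√0.936999 = 1.5984.
df = n − 2 = 38.
One-sided p ≈ 0.0591, which is ≥ 0.02, so fail to reject H₀.
The data do not give significant evidence of a linear association between blood alcohol concentration and reaction time.

t = 1.5984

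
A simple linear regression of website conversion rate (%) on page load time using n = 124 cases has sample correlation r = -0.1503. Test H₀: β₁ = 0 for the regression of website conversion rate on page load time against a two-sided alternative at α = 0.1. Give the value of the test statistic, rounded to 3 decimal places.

t = -1.679

t = r·√(n − 2)/√(1 − r²) = -0.1503·√122/√0.97741 = -1.679.
df = n − 2 = 122.
Two-sided p ≈ 0.0957, which is < 0.1, so reject H₀.
There is evidence of a linear association between page load time and website conversion rate.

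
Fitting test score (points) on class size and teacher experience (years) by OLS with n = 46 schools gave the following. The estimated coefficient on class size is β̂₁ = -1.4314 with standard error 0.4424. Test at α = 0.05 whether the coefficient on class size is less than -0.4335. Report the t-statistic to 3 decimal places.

t = -2.256

H₀: β₁ = -0.4335 vs H₁: β₁ < -0.4335.
t = (β̂₁ − β₁⁰)/SE = (-1.4314 − (-0.4335)) / 0.4424 = -2.256.
df = n − k − 1 = 46 − 2 − 1 = 43.
One-sided p ≈ 0.0146, which is < 0.05, so reject H₀.
There is evidence that the true slope on class size is below -0.4335 points per unit, holding the other predictors fixed.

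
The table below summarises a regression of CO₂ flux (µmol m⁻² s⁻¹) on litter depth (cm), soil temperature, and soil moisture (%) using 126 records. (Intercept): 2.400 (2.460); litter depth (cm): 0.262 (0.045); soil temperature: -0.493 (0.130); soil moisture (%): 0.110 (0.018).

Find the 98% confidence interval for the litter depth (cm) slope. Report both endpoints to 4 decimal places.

(0.1559, 0.3681)

Read off: b = 0.262, SE = 0.045 for litter depth (cm).
df = n − k − 1 = 126 − 3 − 1 = 122.
t* = t_{0.01, 122} = 2.357302.
Margin = t* × SE = 2.357302 × 0.045 = 0.106079.
CI: 0.262 ± 0.106079 → (0.1559, 0.3681).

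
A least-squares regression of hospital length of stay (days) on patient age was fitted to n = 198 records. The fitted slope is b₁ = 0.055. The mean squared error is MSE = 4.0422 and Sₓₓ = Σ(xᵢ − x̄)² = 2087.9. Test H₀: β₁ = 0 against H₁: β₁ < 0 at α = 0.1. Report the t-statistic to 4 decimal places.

SE(b₁) = √(MSE/Sₓₓ) = √(4.0422/2087.9) = 0.0440001.
t = 0.055 / 0.0440001 = 1.2500.
df = n − 2 = 196.
One-sided p ≈ 0.8936, which is ≥ 0.1, so fail to reject H₀.
The data do not give significant evidence that the true slope on patient age is negative.

t = 1.2500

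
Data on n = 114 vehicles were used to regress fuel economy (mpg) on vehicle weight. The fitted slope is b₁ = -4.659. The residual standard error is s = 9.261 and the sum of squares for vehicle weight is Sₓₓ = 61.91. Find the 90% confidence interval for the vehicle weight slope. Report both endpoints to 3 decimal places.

(-6.611, -2.707)

SE(b₁) = s/√Sₓₓ = 9.261/√61.91 = 1.177.
df = n − 2 = 112.
t* = t_{0.05, 112} = 1.658573.
Margin = t* × SE = 1.658573 × 1.177 = 1.95214.
CI: -4.659 ± 1.95214 → (-6.611, -2.707).
With 90% confidence, each one-unit increase in vehicle weight is associated with a change of between -6.611 and -2.707 mpg in fuel economy.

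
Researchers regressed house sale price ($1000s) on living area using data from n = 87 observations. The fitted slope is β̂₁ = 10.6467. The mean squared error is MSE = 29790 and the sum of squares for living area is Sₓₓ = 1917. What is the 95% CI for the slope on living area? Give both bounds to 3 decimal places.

(2.809, 18.485)

SE(β̂₁) = √(MSE/Sₓₓ) = √(29790/1917) = 3.94207.
df = n − 2 = 85.
t* = t_{0.025, 85} = 1.988268.
Margin = t* × SE = 1.988268 × 3.94207 = 7.83789.
CI: 10.6467 ± 7.83789 → (2.809, 18.485).
With 95% confidence, each one-unit increase in living area is associated with a change of between 2.809 and 18.485 $1000s in house sale price.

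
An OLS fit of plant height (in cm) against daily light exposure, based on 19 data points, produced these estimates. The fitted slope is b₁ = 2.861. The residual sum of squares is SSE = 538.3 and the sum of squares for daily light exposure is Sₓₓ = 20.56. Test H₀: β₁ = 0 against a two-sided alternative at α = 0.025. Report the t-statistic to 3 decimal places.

t = 2.305

MSE = SSE/(n − 2) = 538.3/17 = 31.6647.
SE(b₁) = √(MSE/Sₓₓ) = √(31.6647/20.56) = 1.24101.
t = 2.861 / 1.24101 = 2.305.
df = n − 2 = 17.
Two-sided p ≈ 0.0340, which is ≥ 0.025, so fail to reject H₀.
The data do not give significant evidence of an association between daily light exposure and plant height.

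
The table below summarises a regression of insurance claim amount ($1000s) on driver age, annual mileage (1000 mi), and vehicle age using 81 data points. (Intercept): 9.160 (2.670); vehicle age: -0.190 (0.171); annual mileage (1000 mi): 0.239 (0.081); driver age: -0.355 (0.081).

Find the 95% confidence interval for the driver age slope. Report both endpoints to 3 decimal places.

(-0.516, -0.194)

Read off: b = -0.355, SE = 0.081 for driver age.
df = n − k − 1 = 81 − 3 − 1 = 77.
t* = t_{0.025, 77} = 1.991254.
Margin = t* × SE = 1.991254 × 0.081 = 0.16129.
CI: -0.355 ± 0.16129 → (-0.516, -0.194).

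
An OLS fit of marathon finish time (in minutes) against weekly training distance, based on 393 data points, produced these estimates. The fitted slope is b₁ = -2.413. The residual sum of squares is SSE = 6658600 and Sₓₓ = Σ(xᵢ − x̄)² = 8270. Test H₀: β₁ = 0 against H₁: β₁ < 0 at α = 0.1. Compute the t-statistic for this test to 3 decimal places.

MSE = SSE/(n − 2) = 6658600/391 = 17029.7.
SE(b₁) = √(MSE/Sₓₓ) = √(17029.7/8270) = 1.43499.
t = -2.413 / 1.43499 = -1.682.
df = n − 2 = 391.
One-sided p ≈ 0.0467, which is < 0.1, so reject H₀.
There is evidence that the true slope on weekly training distance is negative.

t = -1.682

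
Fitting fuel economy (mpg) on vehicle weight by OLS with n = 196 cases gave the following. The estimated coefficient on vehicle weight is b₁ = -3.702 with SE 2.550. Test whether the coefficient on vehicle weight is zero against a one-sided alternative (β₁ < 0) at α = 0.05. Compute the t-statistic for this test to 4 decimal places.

H₀: β₁ = 0 vs H₁: β₁ < 0.
t = (b₁ − β₁⁰)/SE = -3.702 / 2.550 = -1.4518.
df = n − 2 = 196 − 2 = 194.
One-sided p ≈ 0.0741, which is ≥ 0.05, so fail to reject H₀.
The data do not give significant evidence that the true slope on vehicle weight is negative.

t = -1.4518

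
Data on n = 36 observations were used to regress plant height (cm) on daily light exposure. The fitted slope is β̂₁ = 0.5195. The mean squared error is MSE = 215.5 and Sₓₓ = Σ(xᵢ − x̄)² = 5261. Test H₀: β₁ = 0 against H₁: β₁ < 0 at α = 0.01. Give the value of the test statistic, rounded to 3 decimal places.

t = 2.567

SE(β̂₁) = √(MSE/Sₓₓ) = √(215.5/5261) = 0.20239.
t = 0.5195 / 0.20239 = 2.567.
df = n − 2 = 34.
One-sided p ≈ 0.9926, which is ≥ 0.01, so fail to reject H₀.
The data do not give significant evidence that the true slope on daily light exposure is negative.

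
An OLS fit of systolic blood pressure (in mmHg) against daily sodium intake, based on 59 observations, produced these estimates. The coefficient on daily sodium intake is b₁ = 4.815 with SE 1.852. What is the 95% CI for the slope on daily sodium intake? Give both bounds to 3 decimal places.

df = n − 2 = 59 − 2 = 57.
t* = t_{0.025, 57} = 2.002465.
Margin = t* × SE = 2.002465 × 1.852 = 3.70857.
CI: 4.815 ± 3.70857 → (1.106, 8.524).
With 95% confidence, each one-unit increase in daily sodium intake is associated with a change of between 1.106 and 8.524 mmHg in systolic blood pressure.

(1.106, 8.524)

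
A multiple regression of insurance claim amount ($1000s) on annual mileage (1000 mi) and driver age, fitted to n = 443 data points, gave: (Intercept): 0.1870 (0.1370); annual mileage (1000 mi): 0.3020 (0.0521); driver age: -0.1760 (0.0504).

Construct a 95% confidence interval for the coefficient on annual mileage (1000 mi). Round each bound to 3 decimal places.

(0.200, 0.404)

Read off: b = 0.3020, SE = 0.0521 for annual mileage (1000 mi).
df = n − k − 1 = 443 − 2 − 1 = 440.
t* = t_{0.025, 440} = 1.96537.
Margin = t* × SE = 1.96537 × 0.0521 = 0.10240.
CI: 0.3020 ± 0.10240 → (0.200, 0.404).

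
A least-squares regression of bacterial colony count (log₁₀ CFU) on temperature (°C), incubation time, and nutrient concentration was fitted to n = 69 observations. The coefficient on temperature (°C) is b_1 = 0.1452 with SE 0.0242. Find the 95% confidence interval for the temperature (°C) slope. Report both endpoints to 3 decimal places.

(0.097, 0.194)

df = n − k − 1 = 69 − 3 − 1 = 65.
t* = t_{0.025, 65} = 1.997138.
Margin = t* × SE = 1.997138 × 0.0242 = 0.04833.
CI: 0.1452 ± 0.04833 → (0.097, 0.194).
With 95% confidence, each one-unit increase in temperature (°C) is associated with a change of between 0.097 and 0.194 log₁₀ CFU in bacterial colony count, holding the other predictors fixed.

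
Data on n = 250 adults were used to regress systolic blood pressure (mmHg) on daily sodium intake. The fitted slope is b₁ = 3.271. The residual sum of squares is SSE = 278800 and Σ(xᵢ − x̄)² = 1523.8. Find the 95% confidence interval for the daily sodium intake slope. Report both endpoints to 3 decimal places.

MSE = SSE/(n − 2) = 278800/248 = 1124.19.
SE(b₁) = √(MSE/Sₓₓ) = √(1124.19/1523.8) = 0.858928.
df = n − 2 = 248.
t* = t_{0.025, 248} = 1.969576.
Margin = t* × SE = 1.969576 × 0.858928 = 1.69172.
CI: 3.271 ± 1.69172 → (1.579, 4.963).
With 95% confidence, each one-unit increase in daily sodium intake is associated with a change of between 1.579 and 4.963 mmHg in systolic blood pressure.

(1.579, 4.963)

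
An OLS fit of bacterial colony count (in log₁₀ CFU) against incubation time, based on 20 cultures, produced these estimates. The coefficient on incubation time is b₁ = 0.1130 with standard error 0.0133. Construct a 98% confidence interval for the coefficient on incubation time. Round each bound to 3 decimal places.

df = n − 2 = 20 − 2 = 18.
t* = t_{0.01, 18} = 2.55238.
Margin = t* × SE = 2.55238 × 0.0133 = 0.03395.
CI: 0.1130 ± 0.03395 → (0.079, 0.147).
With 98% confidence, each one-unit increase in incubation time is associated with a change of between 0.079 and 0.147 log₁₀ CFU in bacterial colony count.

(0.079, 0.147)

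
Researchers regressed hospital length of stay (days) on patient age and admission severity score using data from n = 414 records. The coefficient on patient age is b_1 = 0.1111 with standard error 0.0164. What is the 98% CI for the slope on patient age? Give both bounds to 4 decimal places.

(0.0728, 0.1494)

df = n − k − 1 = 414 − 2 − 1 = 411.
t* = t_{0.01, 411} = 2.335455.
Margin = t* × SE = 2.335455 × 0.0164 = 0.038301.
CI: 0.1111 ± 0.038301 → (0.0728, 0.1494).
With 98% confidence, each one-unit increase in patient age is associated with a change of between 0.0728 and 0.1494 days in hospital length of stay, holding the other predictors fixed.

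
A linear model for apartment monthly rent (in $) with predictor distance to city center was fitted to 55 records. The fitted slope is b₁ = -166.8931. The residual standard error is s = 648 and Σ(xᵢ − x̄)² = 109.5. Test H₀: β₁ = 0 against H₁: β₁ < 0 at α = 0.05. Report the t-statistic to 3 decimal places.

t = -2.695

SE(b₁) = s/√Sₓₓ = 648/√109.5 = 61.9253.
t = -166.8931 / 61.9253 = -2.695.
df = n − 2 = 53.
One-sided p ≈ 0.0047, which is < 0.05, so reject H₀.
There is evidence that the true slope on distance to city center is negative.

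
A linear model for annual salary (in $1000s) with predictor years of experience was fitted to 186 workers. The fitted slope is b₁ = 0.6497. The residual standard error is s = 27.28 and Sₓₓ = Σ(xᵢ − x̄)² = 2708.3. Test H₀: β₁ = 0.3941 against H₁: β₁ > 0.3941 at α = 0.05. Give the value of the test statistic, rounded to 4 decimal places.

t = 0.4876

SE(b₁) = s/√Sₓₓ = 27.28/√2708.3 = 0.524199.
t = (0.6497 − 0.3941) / 0.524199 = 0.4876.
df = n − 2 = 184.
One-sided p ≈ 0.3132, which is ≥ 0.05, so fail to reject H₀.
The data do not give significant evidence that the true slope on years of experience exceeds 0.3941 $1000s per unit.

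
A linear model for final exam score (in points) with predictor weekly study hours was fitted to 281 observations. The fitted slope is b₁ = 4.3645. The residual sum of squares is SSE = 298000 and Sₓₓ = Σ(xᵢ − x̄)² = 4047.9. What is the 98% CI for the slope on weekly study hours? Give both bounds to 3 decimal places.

(3.163, 5.566)

MSE = SSE/(n − 2) = 298000/279 = 1068.1.
SE(b₁) = √(MSE/Sₓₓ) = √(1068.1/4047.9) = 0.513678.
df = n − 2 = 279.
t* = t_{0.01, 279} = 2.339788.
Margin = t* × SE = 2.339788 × 0.513678 = 1.20190.
CI: 4.3645 ± 1.20190 → (3.163, 5.566).
With 98% confidence, each one-unit increase in weekly study hours is associated with a change of between 3.163 and 5.566 points in final exam score.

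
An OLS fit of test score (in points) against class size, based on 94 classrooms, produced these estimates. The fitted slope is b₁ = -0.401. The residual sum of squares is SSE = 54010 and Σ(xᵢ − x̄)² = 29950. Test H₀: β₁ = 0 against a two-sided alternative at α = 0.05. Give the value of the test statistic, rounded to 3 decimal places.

MSE = SSE/(n − 2) = 54010/92 = 587.065.
SE(b₁) = √(MSE/Sₓₓ) = √(587.065/29950) = 0.140005.
t = -0.401 / 0.140005 = -2.864.
df = n − 2 = 92.
Two-sided p ≈ 0.0052, which is < 0.05, so reject H₀.
There is evidence that class size is associated with test score.

t = -2.864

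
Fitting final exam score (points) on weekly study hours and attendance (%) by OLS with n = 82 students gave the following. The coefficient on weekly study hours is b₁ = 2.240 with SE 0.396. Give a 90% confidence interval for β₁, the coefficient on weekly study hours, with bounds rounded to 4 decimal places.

df = n − k − 1 = 82 − 2 − 1 = 79.
t* = t_{0.05, 79} = 1.664371.
Margin = t* × SE = 1.664371 × 0.396 = 0.659091.
CI: 2.240 ± 0.659091 → (1.5809, 2.8991).
With 90% confidence, each one-unit increase in weekly study hours is associated with a change of between 1.5809 and 2.8991 points in final exam score, holding the other predictors fixed.

(1.5809, 2.8991)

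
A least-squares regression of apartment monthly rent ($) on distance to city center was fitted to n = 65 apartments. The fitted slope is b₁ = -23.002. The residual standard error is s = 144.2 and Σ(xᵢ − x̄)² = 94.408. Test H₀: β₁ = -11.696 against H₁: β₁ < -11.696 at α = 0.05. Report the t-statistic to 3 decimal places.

SE(b₁) = s/√Sₓₓ = 144.2/√94.408 = 14.8409.
t = (-23.002 − (-11.696)) / 14.8409 = -0.762.
df = n − 2 = 63.
One-sided p ≈ 0.2245, which is ≥ 0.05, so fail to reject H₀.
The data do not give significant evidence that the true slope on distance to city center is below -11.696 $ per unit.

t = -0.762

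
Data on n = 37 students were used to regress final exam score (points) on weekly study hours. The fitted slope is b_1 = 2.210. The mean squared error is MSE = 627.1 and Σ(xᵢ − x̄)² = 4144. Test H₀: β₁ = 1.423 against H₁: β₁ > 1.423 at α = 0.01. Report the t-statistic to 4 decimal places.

t = 2.0231

SE(b_1) = √(MSE/Sₓₓ) = √(627.1/4144) = 0.389008.
t = (2.210 − 1.423) / 0.389008 = 2.0231.
df = n − 2 = 35.
One-sided p ≈ 0.0254, which is ≥ 0.01, so fail to reject H₀.
The data do not give significant evidence that the true slope on weekly study hours exceeds 1.423 points per unit.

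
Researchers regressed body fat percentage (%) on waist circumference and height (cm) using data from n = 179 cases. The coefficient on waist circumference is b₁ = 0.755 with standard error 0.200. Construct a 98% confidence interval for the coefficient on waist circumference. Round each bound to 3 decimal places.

(0.285, 1.225)

df = n − k − 1 = 179 − 2 − 1 = 176.
t* = t_{0.01, 176} = 2.347722.
Margin = t* × SE = 2.347722 × 0.200 = 0.46954.
CI: 0.755 ± 0.46954 → (0.285, 1.225).
With 98% confidence, each one-unit increase in waist circumference is associated with a change of between 0.285 and 1.225 % in body fat percentage, holding the other predictors fixed.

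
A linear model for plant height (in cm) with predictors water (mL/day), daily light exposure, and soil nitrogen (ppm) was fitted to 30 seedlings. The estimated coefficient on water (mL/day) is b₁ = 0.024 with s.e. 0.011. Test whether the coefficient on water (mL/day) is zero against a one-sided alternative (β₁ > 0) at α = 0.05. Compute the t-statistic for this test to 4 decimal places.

t = 2.1818

H₀: β₁ = 0 vs H₁: β₁ > 0.
t = (b₁ − β₁⁰)/SE = 0.024 / 0.011 = 2.1818.
df = n − k − 1 = 30 − 3 − 1 = 26.
One-sided p ≈ 0.0192, which is < 0.05, so reject H₀.
There is evidence that the true slope on water (mL/day) is positive, holding the other predictors fixed.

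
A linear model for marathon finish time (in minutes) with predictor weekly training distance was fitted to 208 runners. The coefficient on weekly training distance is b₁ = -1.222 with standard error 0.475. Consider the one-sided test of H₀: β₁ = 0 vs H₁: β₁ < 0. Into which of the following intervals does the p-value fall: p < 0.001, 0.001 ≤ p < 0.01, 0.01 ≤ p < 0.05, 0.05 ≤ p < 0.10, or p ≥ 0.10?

0.001 ≤ p < 0.01

t = -1.222 / 0.475 = -2.573.
df = n − 2 = 208 − 2 = 206.
One-sided p = P(T_{206} < t) ≈ 0.0054.
So 0.001 ≤ p < 0.01.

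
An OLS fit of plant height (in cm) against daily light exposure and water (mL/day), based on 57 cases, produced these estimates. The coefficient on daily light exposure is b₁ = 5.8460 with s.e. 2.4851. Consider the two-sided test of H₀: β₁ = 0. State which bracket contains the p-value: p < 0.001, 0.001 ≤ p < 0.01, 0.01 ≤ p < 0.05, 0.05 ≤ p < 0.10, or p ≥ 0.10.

t = 5.8460 / 2.4851 = 2.352.
df = n − k − 1 = 57 − 2 − 1 = 54.
Two-sided p = 2·P(T_{54} > |t|) ≈ 0.0223.
So 0.01 ≤ p < 0.05.

0.01 ≤ p < 0.05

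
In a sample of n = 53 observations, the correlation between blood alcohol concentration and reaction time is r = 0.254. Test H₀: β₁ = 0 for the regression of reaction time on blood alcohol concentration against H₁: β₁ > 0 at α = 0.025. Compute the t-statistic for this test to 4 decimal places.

t = 1.8754

t = r·√(n − 2)/√(1 − r²) = 0.254·√51/√0.935484 = 1.8754.
df = n − 2 = 51.
One-sided p ≈ 0.0332, which is ≥ 0.025, so fail to reject H₀.
The data do not give significant evidence of a linear association between blood alcohol concentration and reaction time.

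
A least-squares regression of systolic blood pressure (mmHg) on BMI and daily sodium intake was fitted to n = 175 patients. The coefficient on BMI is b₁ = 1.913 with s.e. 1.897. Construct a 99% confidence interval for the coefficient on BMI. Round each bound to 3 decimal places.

(-3.028, 6.854)

df = n − k − 1 = 175 − 2 − 1 = 172.
t* = t_{0.005, 172} = 2.604715.
Margin = t* × SE = 2.604715 × 1.897 = 4.94114.
CI: 1.913 ± 4.94114 → (-3.028, 6.854).
With 99% confidence, each one-unit increase in BMI is associated with a change of between -3.028 and 6.854 mmHg in systolic blood pressure, holding the other predictors fixed.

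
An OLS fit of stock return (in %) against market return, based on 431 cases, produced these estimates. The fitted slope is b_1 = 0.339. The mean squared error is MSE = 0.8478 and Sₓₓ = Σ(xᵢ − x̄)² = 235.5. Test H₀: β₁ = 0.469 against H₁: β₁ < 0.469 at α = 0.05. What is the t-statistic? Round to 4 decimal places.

SE(b_1) = √(MSE/Sₓₓ) = √(0.8478/235.5) = 0.06.
t = (0.339 − 0.469) / 0.06 = -2.1667.
df = n − 2 = 429.
One-sided p ≈ 0.0154, which is < 0.05, so reject H₀.
There is evidence that the true slope on market return is below 0.469 % per unit.

t = -2.1667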